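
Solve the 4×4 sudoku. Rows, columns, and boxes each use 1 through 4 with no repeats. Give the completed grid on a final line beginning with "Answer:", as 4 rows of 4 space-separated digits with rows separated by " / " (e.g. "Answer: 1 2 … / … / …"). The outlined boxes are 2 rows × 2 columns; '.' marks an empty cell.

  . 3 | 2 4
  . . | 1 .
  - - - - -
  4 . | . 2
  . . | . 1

Step 1. [r4c1∈{2,3}] col 1 places 3 nowhere but r4c1, so r4c1=3.
Step 2. [r2c2∈{2,4}] r2c2 is the only open cell in row 2 admitting 4, so r2c2=4.
Step 3. [r2c1∈{2}] r2c1 is down to just 2, so r2c1=2.
Step 4. [r3c3∈{3}] nothing but 3 survives at r3c3. So r3c3=3.
Step 5. [r2c4∈{3}] r2c4's peers cover all but 3, so r2c4=3.
Step 6. [r4c3∈{4}] r4c3's peers cover all but 4, so r4c3=4.
Step 7. [r1c1∈{1}] r1c1 is down to just 1, so r1c1=1.
Step 8. [r4c2∈{2}] r4c2 is down to just 2 ⇒ r4c2=2.
Step 9. [r3c2∈{1}] r3c2's peers cover all but 1. So r3c2=1.

Answer: 1 3 2 4 / 2 4 1 3 / 4 1 3 2 / 3 2 4 1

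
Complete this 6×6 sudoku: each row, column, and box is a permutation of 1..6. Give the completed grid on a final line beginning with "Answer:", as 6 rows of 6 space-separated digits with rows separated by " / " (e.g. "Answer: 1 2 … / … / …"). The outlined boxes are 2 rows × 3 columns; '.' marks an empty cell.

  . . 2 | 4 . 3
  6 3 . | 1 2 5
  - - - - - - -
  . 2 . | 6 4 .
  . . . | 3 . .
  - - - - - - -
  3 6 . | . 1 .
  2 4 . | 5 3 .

Step 1. [r3c6∈{1}] r3c6 is down to just 1, so r3c6=1.
Step 2. [r3c1∈{5}] only 5 remains possible at r3c1 ⇒ r3c1=5.
Step 3. [r4c2∈{1}] only 1 remains possible at r4c2, so r4c2=1.
Step 4. [r2c3∈{4}] only 4 remains possible at r2c3. So r2c3=4.
Step 5. [r5c4∈{2}] r5c4 has the single candidate 2, so r5c4=2.
Step 6. [r1c1∈{1}] only 1 remains possible at r1c1, so r1c1=1.
Step 7. [r6c3∈{1}] r6c3's peers cover all but 1. So r6c3=1.
Step 8. [r4c3∈{6}] nothing but 6 survives at r4c3. So r4c3=6.
Step 9. [r1c2∈{5}] only 5 remains possible at r1c2. So r1c2=5.
Step 10. [r5c3∈{5}] r5c3's peers cover all but 5 ⇒ r5c3=5.
Step 11. [r1c5∈{6}] nothing but 6 survives at r1c5, so r1c5=6.
Step 12. [r6c6∈{6}] nothing but 6 survives at r6c6, so r6c6=6.
Step 13. [r4c1∈{4}] nothing but 4 survives at r4c1 ⇒ r4c1=4.
Step 14. [r5c6∈{4}] r5c6 has the single candidate 4, so r5c6=4.
Step 15. [r4c6∈{2}] r4c6 has the single candidate 2. So r4c6=2.
Step 16. [r3c3∈{3}] nothing but 3 survives at r3c3, so r3c3=3.
Step 17. [r4c5∈{5}] r4c5 has the single candidate 5. So r4c5=5.

Answer: 1 5 2 4 6 3 / 6 3 4 1 2 5 / 5 2 3 6 4 1 / 4 1 6 3 5 2 / 3 6 5 2 1 4 / 2 4 1 5 3 6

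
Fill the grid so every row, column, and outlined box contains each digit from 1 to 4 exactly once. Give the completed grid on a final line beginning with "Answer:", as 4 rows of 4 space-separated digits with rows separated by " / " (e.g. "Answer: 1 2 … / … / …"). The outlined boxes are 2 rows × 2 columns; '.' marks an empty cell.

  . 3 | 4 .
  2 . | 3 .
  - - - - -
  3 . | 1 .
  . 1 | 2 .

Step 1. [r4c1∈{4}] only 4 remains possible at r4c1. So r4c1=4.
Step 2. [r1c4∈{1,2}] across row 1, 2 lands solely at r1c4. So r1c4=2.
Step 3. [r3c2∈{2}] r3c2 has the single candidate 2. So r3c2=2.
Step 4. [r3c4∈{4}] r3c4's peers cover all but 4 ⇒ r3c4=4.
Step 5. [r2c4∈{1}] only 1 remains possible at r2c4, so r2c4=1.
Step 6. [r4c4∈{3}] r4c4 is down to just 3. So r4c4=3.
Step 7. [r1c1∈{1}] only 1 remains possible at r1c1. So r1c1=1.
Step 8. [r2c2∈{4}] r2c2 has the single candidate 4 ⇒ r2c2=4.

Answer: 1 3 4 2 / 2 4 3 1 / 3 2 1 4 / 4 1 2 3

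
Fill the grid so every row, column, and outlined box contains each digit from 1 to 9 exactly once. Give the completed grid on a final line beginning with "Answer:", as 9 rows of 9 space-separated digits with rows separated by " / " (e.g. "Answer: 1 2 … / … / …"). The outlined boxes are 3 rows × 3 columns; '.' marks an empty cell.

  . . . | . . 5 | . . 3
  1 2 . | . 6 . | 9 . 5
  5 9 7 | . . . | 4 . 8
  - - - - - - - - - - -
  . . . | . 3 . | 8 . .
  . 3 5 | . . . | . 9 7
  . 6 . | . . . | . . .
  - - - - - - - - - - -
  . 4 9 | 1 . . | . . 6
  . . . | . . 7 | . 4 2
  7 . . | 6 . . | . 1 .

Step 1. [r1c2∈{8}] nothing but 8 survives at r1c2. So r1c2=8.
Step 2. [r7c8∈{3,5,7,8}] r7c8 is the only open cell in col 8 admitting 8. So r7c8=8.
Step 3. [r1c7∈{1,2,6,7}] box 3 places 1 nowhere but r1c7. So r1c7=1.
Step 4. [r2c3∈{3,4}] r2c3 is the only open cell in box 1 admitting 3 ⇒ r2c3=3.
Step 5. [r3c8∈{2,6}] row 3 places 6 nowhere but r3c8, so r3c8=6.
Step 6. [r4c6∈{1,2,4,6,9}] across row 4, 6 lands solely at r4c6. So r4c6=6.
Step 7. [r1c8∈{2,7}] across box 3, 2 lands solely at r1c8. So r1c8=2.
Step 8. [r4c8∈{5}] r4c8's peers cover all but 5. So r4c8=5.
Step 9. [r9c2∈{5}] nothing but 5 survives at r9c2, so r9c2=5.
Step 10. [r9c7∈{3}] r9c7's peers cover all but 3 ⇒ r9c7=3.
Step 11. [r6c7∈{2}] only 2 remains possible at r6c7. So r6c7=2.
Step 12. [r8c7∈{5}] r8c7's peers cover all but 5. So r8c7=5.
Step 13. [r6c4∈{4,5,7,8,9}] in col 4, 5 fits only at r6c4 ⇒ r6c4=5.
Step 14. [r6c5∈{1,4,7,8,9}] row 6 places 7 nowhere but r6c5. So r6c5=7.
Step 15. [r1c4∈{4,7,9}] across row 1, 7 lands solely at r1c4. So r1c4=7.
Step 16. [r1c5∈{4,9}] r1c5 is the only open cell in row 1 admitting 9, so r1c5=9.
Step 17. [r8c5∈{8}] r8c5 is down to just 8. So r8c5=8.
Step 18. [r8c4∈{3,9}] 9 has one home in row 8: r8c4 ⇒ r8c4=9.
Step 19. [r6c6∈{1,4,8,9}] r6c6 is the only open cell in col 6 admitting 9 ⇒ r6c6=9.
Step 20. [r7c6∈{2,3}] across box 8, 3 lands solely at r7c6 ⇒ r7c6=3.
Step 21. [r7c1∈{2}] only 2 remains possible at r7c1, so r7c1=2.
Step 22. [r4c3∈{1,2,4}] r4c3 is the only open cell in col 3 admitting 2, so r4c3=2.
Step 23. [r4c4∈{4}] only 4 remains possible at r4c4 ⇒ r4c4=4.
Step 24. [r5c1∈{4,8}] across row 5, 4 lands solely at r5c1 ⇒ r5c1=4.
Step 25. [r4c9∈{1}] r4c9 has the single candidate 1 ⇒ r4c9=1.
Step 26. [r1c1∈{6}] r1c1 has the single candidate 6, so r1c1=6.
Step 27. [r9c5∈{2,4}] r9c5 is the only open cell in col 5 admitting 4. So r9c5=4.
Step 28. [r6c3∈{1,8}] 1 has one home in row 6: r6c3 ⇒ r6c3=1.
Step 29. [r9c6∈{2}] nothing but 2 survives at r9c6. So r9c6=2.
Step 30. [r2c4∈{8}] r2c4 is down to just 8, so r2c4=8.
Step 31. [r3c6∈{1}] only 1 remains possible at r3c6. So r3c6=1.
Step 32. [r3c5∈{2}] nothing but 2 survives at r3c5, so r3c5=2.
Step 33. [r8c3∈{6}] r8c3 is down to just 6. So r8c3=6.
Step 34. [r8c2∈{1}] r8c2 has the single candidate 1 ⇒ r8c2=1.
Step 35. [r5c7∈{6}] r5c7's peers cover all but 6. So r5c7=6.
Step 36. [r5c5∈{1}] nothing but 1 survives at r5c5 ⇒ r5c5=1.
Step 37. [r5c6∈{8}] nothing but 8 survives at r5c6. So r5c6=8.
Step 38. [r6c8∈{3}] r6c8 has the single candidate 3. So r6c8=3.
Step 39. [r1c3∈{4}] nothing but 4 survives at r1c3 ⇒ r1c3=4.
Step 40. [r9c3∈{8}] only 8 remains possible at r9c3. So r9c3=8.
Step 41. [r5c4∈{2}] r5c4's peers cover all but 2 ⇒ r5c4=2.
Step 42. [r6c1∈{8}] r6c1 has the single candidate 8 ⇒ r6c1=8.
Step 43. [r4c2∈{7}] r4c2 is down to just 7, so r4c2=7.
Step 44. [r6c9∈{4}] nothing but 4 survives at r6c9, so r6c9=4.
Step 45. [r7c7∈{7}] r7c7 has the single candidate 7. So r7c7=7.
Step 46. [r4c1∈{9}] r4c1 is down to just 9. So r4c1=9.
Step 47. [r2c6∈{4}] only 4 remains possible at r2c6, so r2c6=4.
Step 48. [r3c4∈{3}] r3c4 has the single candidate 3. So r3c4=3.
Step 49. [r7c5∈{5}] r7c5 has the single candidate 5, so r7c5=5.
Step 50. [r8c1∈{3}] r8c1's peers cover all but 3, so r8c1=3.
Step 51. [r2c8∈{7}] only 7 remains possible at r2c8 ⇒ r2c8=7.
Step 52. [r9c9∈{9}] nothing but 9 survives at r9c9. So r9c9=9.

Answer: 6 8 4 7 9 5 1 2 3 / 1 2 3 8 6 4 9 7 5 / 5 9 7 3 2 1 4 6 8 / 9 7 2 4 3 6 8 5 1 / 4 3 5 2 1 8 6 9 7 / 8 6 1 5 7 9 2 3 4 / 2 4 9 1 5 3 7 8 6 / 3 1 6 9 8 7 5 4 2 / 7 5 8 6 4 2 3 1 9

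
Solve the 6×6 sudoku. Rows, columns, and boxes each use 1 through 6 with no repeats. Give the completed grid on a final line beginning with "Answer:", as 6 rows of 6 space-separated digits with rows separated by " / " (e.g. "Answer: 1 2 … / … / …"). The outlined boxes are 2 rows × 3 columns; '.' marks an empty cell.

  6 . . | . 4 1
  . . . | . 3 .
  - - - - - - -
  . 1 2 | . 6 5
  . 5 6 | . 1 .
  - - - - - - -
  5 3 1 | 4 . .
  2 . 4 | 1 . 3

Step 1. [r3c1∈{3,4}] row 3 places 4 nowhere but r3c1 ⇒ r3c1=4.
Step 2. [r2c4∈{2,5,6}] across col 4, 6 lands solely at r2c4, so r2c4=6.
Step 3. [r2c6∈{2}] only 2 remains possible at r2c6, so r2c6=2.
Step 4. [r3c4∈{3}] r3c4 has the single candidate 3, so r3c4=3.
Step 5. [r1c3∈{3,5}] in row 1, 3 fits only at r1c3 ⇒ r1c3=3.
Step 6. [r4c4∈{2}] r4c4 is down to just 2 ⇒ r4c4=2.
Step 7. [r2c3∈{5}] nothing but 5 survives at r2c3. So r2c3=5.
Step 8. [r1c2∈{2}] r1c2 has the single candidate 2. So r1c2=2.
Step 9. [r6c2∈{6}] only 6 remains possible at r6c2. So r6c2=6.
Step 10. [r5c5∈{2}] r5c5's peers cover all but 2 ⇒ r5c5=2.
Step 11. [r6c5∈{5}] r6c5 is down to just 5. So r6c5=5.
Step 12. [r5c6∈{6}] only 6 remains possible at r5c6. So r5c6=6.
Step 13. [r4c6∈{4}] nothing but 4 survives at r4c6, so r4c6=4.
Step 14. [r1c4∈{5}] r1c4's peers cover all but 5 ⇒ r1c4=5.
Step 15. [r4c1∈{3}] r4c1 has the single candidate 3. So r4c1=3.
Step 16. [r2c2∈{4}] nothing but 4 survives at r2c2, so r2c2=4.
Step 17. [r2c1∈{1}] nothing but 1 survives at r2c1. So r2c1=1.

Answer: 6 2 3 5 4 1 / 1 4 5 6 3 2 / 4 1 2 3 6 5 / 3 5 6 2 1 4 / 5 3 1 4 2 6 / 2 6 4 1 5 3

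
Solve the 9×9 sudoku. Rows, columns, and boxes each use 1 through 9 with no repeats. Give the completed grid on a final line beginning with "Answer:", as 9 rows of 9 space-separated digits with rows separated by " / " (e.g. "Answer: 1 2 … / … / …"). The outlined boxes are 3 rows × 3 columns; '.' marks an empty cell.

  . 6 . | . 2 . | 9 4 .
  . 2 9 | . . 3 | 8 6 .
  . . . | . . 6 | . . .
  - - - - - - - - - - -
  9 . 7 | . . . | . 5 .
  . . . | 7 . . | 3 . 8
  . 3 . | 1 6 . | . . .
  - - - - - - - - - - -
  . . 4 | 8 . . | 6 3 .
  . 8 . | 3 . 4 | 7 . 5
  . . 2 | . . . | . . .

Step 1. [r1c4∈{5}] r1c4 has the single candidate 5, so r1c4=5.
Step 2. [r2c1∈{1,4,5,7}] across row 2, 5 lands solely at r2c1, so r2c1=5.
Step 3. [r7c6∈{1,2,5,7,9}] across box 8, 2 lands solely at r7c6. So r7c6=2.
Step 4. [r8c8∈{1,2,9}] row 8 places 2 nowhere but r8c8 ⇒ r8c8=2.
Step 5. [r8c5∈{1,9}] 9 has one home in row 8: r8c5, so r8c5=9.
Step 6. [r9c1∈{1,3,6,7}] row 9 places 3 nowhere but r9c1. So r9c1=3.
Step 7. [r2c4∈{4}] only 4 remains possible at r2c4, so r2c4=4.
Step 8. [r5c1∈{1,2,4,6}] row 5 places 2 nowhere but r5c1. So r5c1=2.
Step 9. [r5c3∈{1,5,6}] r5c3 is the only open cell in row 5 admitting 6 ⇒ r5c3=6.
Step 10. [r8c3∈{1}] nothing but 1 survives at r8c3. So r8c3=1.
Step 11. [r7c1∈{7}] only 7 remains possible at r7c1. So r7c1=7.
Step 12. [r3c2∈{1,4,7}] across col 2, 7 lands solely at r3c2 ⇒ r3c2=7.
Step 13. [r3c8∈{1}] r3c8's peers cover all but 1 ⇒ r3c8=1.
Step 14. [r3c5∈{8}] r3c5 is down to just 8 ⇒ r3c5=8.
Step 15. [r5c8∈{9}] r5c8 has the single candidate 9. So r5c8=9.
Step 16. [r5c6∈{5}] r5c6's peers cover all but 5. So r5c6=5.
Step 17. [r2c5∈{1,7}] row 2 places 1 nowhere but r2c5. So r2c5=1.
Step 18. [r7c9∈{1,9}] in row 7, 1 fits only at r7c9 ⇒ r7c9=1.
Step 19. [r9c7∈{4}] r9c7's peers cover all but 4. So r9c7=4.
Step 20. [r6c7∈{2}] r6c7 has the single candidate 2. So r6c7=2.
Step 21. [r1c6∈{7}] r1c6 has the single candidate 7 ⇒ r1c6=7.
Step 22. [r5c2∈{1,4}] across row 5, 1 lands solely at r5c2 ⇒ r5c2=1.
Step 23. [r4c2∈{4}] nothing but 4 survives at r4c2 ⇒ r4c2=4.
Step 24. [r6c1∈{8}] only 8 remains possible at r6c1, so r6c1=8.
Step 25. [r1c9∈{3}] only 3 remains possible at r1c9 ⇒ r1c9=3.
Step 26. [r7c2∈{5,9}] across row 7, 9 lands solely at r7c2 ⇒ r7c2=9.
Step 27. [r2c9∈{7}] nothing but 7 survives at r2c9 ⇒ r2c9=7.
Step 28. [r9c2∈{5}] r9c2's peers cover all but 5, so r9c2=5.
Step 29. [r6c6∈{9}] r6c6 is down to just 9. So r6c6=9.
Step 30. [r6c9∈{4}] nothing but 4 survives at r6c9 ⇒ r6c9=4.
Step 31. [r3c9∈{2}] r3c9's peers cover all but 2 ⇒ r3c9=2.
Step 32. [r6c3∈{5}] only 5 remains possible at r6c3. So r6c3=5.
Step 33. [r1c3∈{8}] r1c3 has the single candidate 8 ⇒ r1c3=8.
Step 34. [r3c1∈{4}] nothing but 4 survives at r3c1. So r3c1=4.
Step 35. [r9c5∈{7}] nothing but 7 survives at r9c5 ⇒ r9c5=7.
Step 36. [r5c5∈{4}] r5c5 is down to just 4 ⇒ r5c5=4.
Step 37. [r9c6∈{1}] r9c6 is down to just 1 ⇒ r9c6=1.
Step 38. [r9c4∈{6}] r9c4's peers cover all but 6, so r9c4=6.
Step 39. [r3c7∈{5}] r3c7 has the single candidate 5 ⇒ r3c7=5.
Step 40. [r3c4∈{9}] r3c4's peers cover all but 9, so r3c4=9.
Step 41. [r7c5∈{5}] r7c5 is down to just 5, so r7c5=5.
Step 42. [r4c9∈{6}] r4c9 has the single candidate 6 ⇒ r4c9=6.
Step 43. [r4c5∈{3}] r4c5's peers cover all but 3, so r4c5=3.
Step 44. [r9c8∈{8}] r9c8 has the single candidate 8. So r9c8=8.
Step 45. [r8c1∈{6}] r8c1's peers cover all but 6 ⇒ r8c1=6.
Step 46. [r1c1∈{1}] r1c1's peers cover all but 1, so r1c1=1.
Step 47. [r6c8∈{7}] r6c8 is down to just 7. So r6c8=7.
Step 48. [r4c4∈{2}] r4c4 has the single candidate 2. So r4c4=2.
Step 49. [r4c6∈{8}] r4c6 is down to just 8 ⇒ r4c6=8.
Step 50. [r3c3∈{3}] r3c3's peers cover all but 3, so r3c3=3.
Step 51. [r9c9∈{9}] r9c9 has the single candidate 9, so r9c9=9.
Step 52. [r4c7∈{1}] nothing but 1 survives at r4c7. So r4c7=1.

Answer: 1 6 8 5 2 7 9 4 3 / 5 2 9 4 1 3 8 6 7 / 4 7 3 9 8 6 5 1 2 / 9 4 7 2 3 8 1 5 6 / 2 1 6 7 4 5 3 9 8 / 8 3 5 1 6 9 2 7 4 / 7 9 4 8 5 2 6 3 1 / 6 8 1 3 9 4 7 2 5 / 3 5 2 6 7 1 4 8 9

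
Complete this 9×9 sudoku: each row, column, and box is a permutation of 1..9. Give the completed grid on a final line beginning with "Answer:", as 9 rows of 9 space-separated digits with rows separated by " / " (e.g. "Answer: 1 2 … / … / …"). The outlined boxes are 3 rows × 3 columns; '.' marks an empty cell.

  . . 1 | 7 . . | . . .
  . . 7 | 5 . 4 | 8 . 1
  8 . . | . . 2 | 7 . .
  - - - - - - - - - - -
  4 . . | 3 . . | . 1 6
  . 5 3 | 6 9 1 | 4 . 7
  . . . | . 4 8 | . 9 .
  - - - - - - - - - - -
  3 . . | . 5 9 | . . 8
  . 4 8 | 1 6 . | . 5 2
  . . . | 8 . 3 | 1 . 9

Step 1. [r5c1∈{2}] r5c1's peers cover all but 2. So r5c1=2.
Step 2. [r1c7∈{2,3,5,6,9}] in col 7, 9 fits only at r1c7 ⇒ r1c7=9.
Step 3. [r6c3∈{6}] r6c3's peers cover all but 6 ⇒ r6c3=6.
Step 4. [r9c8∈{4,6,7}] across row 9, 4 lands solely at r9c8. So r9c8=4.
Step 5. [r7c3∈{2}] r7c3 has the single candidate 2. So r7c3=2.
Step 6. [r2c5∈{3}] r2c5 is down to just 3, so r2c5=3.
Step 7. [r1c9∈{3,4,5}] r1c9 is the only open cell in row 1 admitting 4, so r1c9=4.
Step 8. [r8c6∈{7}] r8c6 is down to just 7. So r8c6=7.
Step 9. [r3c9∈{3,5}] r3c9 is the only open cell in box 3 admitting 5, so r3c9=5.
Step 10. [r1c6∈{6}] only 6 remains possible at r1c6, so r1c6=6.
Step 11. [r6c7∈{2,3,5}] row 6 places 5 nowhere but r6c7 ⇒ r6c7=5.
Step 12. [r7c2∈{1,6,7}] in row 7, 1 fits only at r7c2. So r7c2=1.
Step 13. [r6c2∈{7}] r6c2 is down to just 7. So r6c2=7.
Step 14. [r9c2∈{6}] r9c2's peers cover all but 6. So r9c2=6.
Step 15. [r3c8∈{3,6}] in row 3, 6 fits only at r3c8 ⇒ r3c8=6.
Step 16. [r4c3∈{9}] r4c3's peers cover all but 9. So r4c3=9.
Step 17. [r1c8∈{2,3}] col 8 places 3 nowhere but r1c8. So r1c8=3.
Step 18. [r4c5∈{2,7}] across row 4, 7 lands solely at r4c5, so r4c5=7.
Step 19. [r3c2∈{3,9}] in row 3, 3 fits only at r3c2. So r3c2=3.
Step 20. [r2c2∈{2,9}] across col 2, 9 lands solely at r2c2, so r2c2=9.
Step 21. [r9c3∈{5}] only 5 remains possible at r9c3 ⇒ r9c3=5.
Step 22. [r8c1∈{9}] nothing but 9 survives at r8c1 ⇒ r8c1=9.
Step 23. [r1c1∈{5}] nothing but 5 survives at r1c1 ⇒ r1c1=5.
Step 24. [r3c4∈{9}] r3c4's peers cover all but 9. So r3c4=9.
Step 25. [r4c6∈{5}] r4c6's peers cover all but 5 ⇒ r4c6=5.
Step 26. [r7c4∈{4}] r7c4's peers cover all but 4, so r7c4=4.
Step 27. [r4c2∈{8}] only 8 remains possible at r4c2 ⇒ r4c2=8.
Step 28. [r1c2∈{2}] r1c2 has the single candidate 2. So r1c2=2.
Step 29. [r4c7∈{2}] r4c7 has the single candidate 2, so r4c7=2.
Step 30. [r6c1∈{1}] r6c1's peers cover all but 1, so r6c1=1.
Step 31. [r3c3∈{4}] nothing but 4 survives at r3c3, so r3c3=4.
Step 32. [r6c9∈{3}] r6c9's peers cover all but 3. So r6c9=3.
Step 33. [r2c1∈{6}] r2c1 has the single candidate 6, so r2c1=6.
Step 34. [r5c8∈{8}] only 8 remains possible at r5c8 ⇒ r5c8=8.
Step 35. [r1c5∈{8}] r1c5's peers cover all but 8 ⇒ r1c5=8.
Step 36. [r7c7∈{6}] r7c7's peers cover all but 6 ⇒ r7c7=6.
Step 37. [r3c5∈{1}] only 1 remains possible at r3c5, so r3c5=1.
Step 38. [r8c7∈{3}] r8c7 has the single candidate 3. So r8c7=3.
Step 39. [r6c4∈{2}] r6c4 has the single candidate 2, so r6c4=2.
Step 40. [r9c5∈{2}] r9c5's peers cover all but 2, so r9c5=2.
Step 41. [r2c8∈{2}] nothing but 2 survives at r2c8. So r2c8=2.
Step 42. [r9c1∈{7}] r9c1's peers cover all but 7, so r9c1=7.
Step 43. [r7c8∈{7}] nothing but 7 survives at r7c8 ⇒ r7c8=7.

Answer: 5 2 1 7 8 6 9 3 4 / 6 9 7 5 3 4 8 2 1 / 8 3 4 9 1 2 7 6 5 / 4 8 9 3 7 5 2 1 6 / 2 5 3 6 9 1 4 8 7 / 1 7 6 2 4 8 5 9 3 / 3 1 2 4 5 9 6 7 8 / 9 4 8 1 6 7 3 5 2 / 7 6 5 8 2 3 1 4 9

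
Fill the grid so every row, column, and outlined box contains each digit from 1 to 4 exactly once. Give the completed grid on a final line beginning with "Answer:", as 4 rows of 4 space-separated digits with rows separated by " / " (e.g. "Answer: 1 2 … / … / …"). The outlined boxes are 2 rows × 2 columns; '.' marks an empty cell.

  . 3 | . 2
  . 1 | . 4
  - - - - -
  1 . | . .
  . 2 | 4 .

Step 1. [r3c4∈{3}] only 3 remains possible at r3c4 ⇒ r3c4=3.
Step 2. [r3c3∈{2}] r3c3 has the single candidate 2. So r3c3=2.
Step 3. [r1c3∈{1}] r1c3 is down to just 1 ⇒ r1c3=1.
Step 4. [r2c1∈{2}] r2c1's peers cover all but 2 ⇒ r2c1=2.
Step 5. [r4c1∈{3}] only 3 remains possible at r4c1. So r4c1=3.
Step 6. [r2c3∈{3}] only 3 remains possible at r2c3. So r2c3=3.
Step 7. [r4c4∈{1}] r4c4 is down to just 1 ⇒ r4c4=1.
Step 8. [r3c2∈{4}] only 4 remains possible at r3c2. So r3c2=4.
Step 9. [r1c1∈{4}] nothing but 4 survives at r1c1, so r1c1=4.

Answer: 4 3 1 2 / 2 1 3 4 / 1 4 2 3 / 3 2 4 1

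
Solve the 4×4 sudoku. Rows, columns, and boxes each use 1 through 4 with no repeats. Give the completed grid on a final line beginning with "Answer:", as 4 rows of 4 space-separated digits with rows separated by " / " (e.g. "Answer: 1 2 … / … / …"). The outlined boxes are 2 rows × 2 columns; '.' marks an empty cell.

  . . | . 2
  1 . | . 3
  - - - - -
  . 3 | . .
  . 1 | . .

Step 1. [r2c3∈{4}] nothing but 4 survives at r2c3. So r2c3=4.
Step 2. [r4c4∈{4}] nothing but 4 survives at r4c4, so r4c4=4.
Step 3. [r4c1∈{2}] r4c1's peers cover all but 2 ⇒ r4c1=2.
Step 4. [r3c1∈{4}] only 4 remains possible at r3c1 ⇒ r3c1=4.
Step 5. [r3c3∈{1,2}] row 3 places 2 nowhere but r3c3 ⇒ r3c3=2.
Step 6. [r4c3∈{3}] nothing but 3 survives at r4c3. So r4c3=3.
Step 7. [r2c2∈{2}] r2c2 is down to just 2 ⇒ r2c2=2.
Step 8. [r3c4∈{1}] nothing but 1 survives at r3c4 ⇒ r3c4=1.
Step 9. [r1c3∈{1}] r1c3's peers cover all but 1 ⇒ r1c3=1.
Step 10. [r1c1∈{3}] r1c1's peers cover all but 3. So r1c1=3.
Step 11. [r1c2∈{4}] only 4 remains possible at r1c2. So r1c2=4.

Answer: 3 4 1 2 / 1 2 4 3 / 4 3 2 1 / 2 1 3 4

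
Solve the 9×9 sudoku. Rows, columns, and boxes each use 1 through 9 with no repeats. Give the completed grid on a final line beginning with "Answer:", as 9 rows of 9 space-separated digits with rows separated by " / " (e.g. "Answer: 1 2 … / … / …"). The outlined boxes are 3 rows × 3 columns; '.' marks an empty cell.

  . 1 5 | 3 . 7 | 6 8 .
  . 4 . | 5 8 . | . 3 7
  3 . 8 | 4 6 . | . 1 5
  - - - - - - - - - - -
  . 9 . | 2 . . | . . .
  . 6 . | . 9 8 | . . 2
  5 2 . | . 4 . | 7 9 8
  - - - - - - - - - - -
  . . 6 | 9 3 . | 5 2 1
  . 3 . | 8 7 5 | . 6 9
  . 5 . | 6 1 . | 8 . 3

Step 1. [r8c7∈{4}] r8c7 is down to just 4 ⇒ r8c7=4.
Step 2. [r9c6∈{2,4}] box 8 places 2 nowhere but r9c6 ⇒ r9c6=2.
Step 3. [r4c1∈{1,4,7,8}] in row 4, 8 fits only at r4c1 ⇒ r4c1=8.
Step 4. [r4c3∈{1,3,4,7}] 7 has one home in row 4: r4c3, so r4c3=7.
Step 5. [r1c1∈{2,9}] r1c1 is the only open cell in row 1 admitting 9, so r1c1=9.
Step 6. [r6c4∈{1}] r6c4 is down to just 1, so r6c4=1.
Step 7. [r2c3∈{2}] r2c3's peers cover all but 2 ⇒ r2c3=2.
Step 8. [r8c3∈{1}] nothing but 1 survives at r8c3 ⇒ r8c3=1.
Step 9. [r4c7∈{1,3}] r4c7 is the only open cell in row 4 admitting 1 ⇒ r4c7=1.
Step 10. [r4c6∈{3,6}] r4c6 is the only open cell in row 4 admitting 3, so r4c6=3.
Step 11. [r2c7∈{9}] r2c7 has the single candidate 9. So r2c7=9.
Step 12. [r5c8∈{4,5}] row 5 places 5 nowhere but r5c8. So r5c8=5.
Step 13. [r1c9∈{4}] r1c9's peers cover all but 4. So r1c9=4.
Step 14. [r7c6∈{4}] r7c6 has the single candidate 4. So r7c6=4.
Step 15. [r7c1∈{7}] r7c1 has the single candidate 7 ⇒ r7c1=7.
Step 16. [r9c1∈{4}] nothing but 4 survives at r9c1. So r9c1=4.
Step 17. [r5c7∈{3}] only 3 remains possible at r5c7. So r5c7=3.
Step 18. [r3c2∈{7}] r3c2's peers cover all but 7 ⇒ r3c2=7.
Step 19. [r1c5∈{2}] r1c5 is down to just 2, so r1c5=2.
Step 20. [r3c6∈{9}] r3c6's peers cover all but 9, so r3c6=9.
Step 21. [r6c3∈{3}] nothing but 3 survives at r6c3, so r6c3=3.
Step 22. [r5c3∈{4}] r5c3 is down to just 4 ⇒ r5c3=4.
Step 23. [r5c4∈{7}] r5c4 is down to just 7, so r5c4=7.
Step 24. [r8c1∈{2}] r8c1's peers cover all but 2 ⇒ r8c1=2.
Step 25. [r6c6∈{6}] nothing but 6 survives at r6c6 ⇒ r6c6=6.
Step 26. [r4c8∈{4}] nothing but 4 survives at r4c8, so r4c8=4.
Step 27. [r4c9∈{6}] only 6 remains possible at r4c9, so r4c9=6.
Step 28. [r2c6∈{1}] r2c6 has the single candidate 1 ⇒ r2c6=1.
Step 29. [r7c2∈{8}] only 8 remains possible at r7c2, so r7c2=8.
Step 30. [r2c1∈{6}] nothing but 6 survives at r2c1. So r2c1=6.
Step 31. [r9c3∈{9}] r9c3's peers cover all but 9, so r9c3=9.
Step 32. [r9c8∈{7}] r9c8's peers cover all but 7. So r9c8=7.
Step 33. [r3c7∈{2}] nothing but 2 survives at r3c7. So r3c7=2.
Step 34. [r4c5∈{5}] only 5 remains possible at r4c5. So r4c5=5.
Step 35. [r5c1∈{1}] only 1 remains possible at r5c1 ⇒ r5c1=1.

Answer: 9 1 5 3 2 7 6 8 4 / 6 4 2 5 8 1 9 3 7 / 3 7 8 4 6 9 2 1 5 / 8 9 7 2 5 3 1 4 6 / 1 6 4 7 9 8 3 5 2 / 5 2 3 1 4 6 7 9 8 / 7 8 6 9 3 4 5 2 1 / 2 3 1 8 7 5 4 6 9 / 4 5 9 6 1 2 8 7 3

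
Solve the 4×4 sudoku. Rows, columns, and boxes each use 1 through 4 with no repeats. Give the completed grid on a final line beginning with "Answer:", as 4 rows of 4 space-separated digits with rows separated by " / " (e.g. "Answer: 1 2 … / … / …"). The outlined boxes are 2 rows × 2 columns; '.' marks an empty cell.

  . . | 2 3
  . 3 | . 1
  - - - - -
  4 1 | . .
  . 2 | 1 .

Step 1. [r2c1∈{2}] only 2 remains possible at r2c1, so r2c1=2.
Step 2. [r2c3∈{4}] r2c3 is down to just 4, so r2c3=4.
Step 3. [r1c2∈{4}] only 4 remains possible at r1c2 ⇒ r1c2=4.
Step 4. [r4c1∈{3}] r4c1 has the single candidate 3. So r4c1=3.
Step 5. [r4c4∈{4}] nothing but 4 survives at r4c4, so r4c4=4.
Step 6. [r3c3∈{3}] r3c3 has the single candidate 3. So r3c3=3.
Step 7. [r1c1∈{1}] r1c1's peers cover all but 1. So r1c1=1.
Step 8. [r3c4∈{2}] r3c4's peers cover all but 2. So r3c4=2.

Answer: 1 4 2 3 / 2 3 4 1 / 4 1 3 2 / 3 2 1 4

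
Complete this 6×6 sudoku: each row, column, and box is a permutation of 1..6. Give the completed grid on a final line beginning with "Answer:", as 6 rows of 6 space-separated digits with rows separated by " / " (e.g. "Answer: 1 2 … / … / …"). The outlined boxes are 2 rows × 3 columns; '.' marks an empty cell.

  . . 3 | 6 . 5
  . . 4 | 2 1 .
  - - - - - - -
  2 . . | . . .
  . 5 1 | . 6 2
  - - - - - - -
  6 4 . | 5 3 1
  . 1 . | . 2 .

Step 1. [r3c2∈{3,6}] 3 has one home in col 2: r3c2. So r3c2=3.
Step 2. [r3c6∈{4}] only 4 remains possible at r3c6. So r3c6=4.
Step 3. [r6c1∈{3,5}] 3 has one home in row 6: r6c1. So r6c1=3.
Step 4. [r2c2∈{6}] r2c2's peers cover all but 6 ⇒ r2c2=6.
Step 5. [r6c3∈{5}] r6c3's peers cover all but 5 ⇒ r6c3=5.
Step 6. [r2c1∈{5}] r2c1's peers cover all but 5, so r2c1=5.
Step 7. [r1c2∈{2}] nothing but 2 survives at r1c2, so r1c2=2.
Step 8. [r6c4∈{4}] r6c4 has the single candidate 4. So r6c4=4.
Step 9. [r3c5∈{5}] only 5 remains possible at r3c5. So r3c5=5.
Step 10. [r4c4∈{3}] r4c4's peers cover all but 3. So r4c4=3.
Step 11. [r2c6∈{3}] r2c6's peers cover all but 3 ⇒ r2c6=3.
Step 12. [r3c3∈{6}] r3c3 has the single candidate 6, so r3c3=6.
Step 13. [r1c5∈{4}] r1c5 has the single candidate 4. So r1c5=4.
Step 14. [r6c6∈{6}] r6c6 is down to just 6. So r6c6=6.
Step 15. [r4c1∈{4}] r4c1 has the single candidate 4 ⇒ r4c1=4.
Step 16. [r1c1∈{1}] r1c1 is down to just 1, so r1c1=1.
Step 17. [r3c4∈{1}] nothing but 1 survives at r3c4. So r3c4=1.
Step 18. [r5c3∈{2}] r5c3 is down to just 2. So r5c3=2.

Answer: 1 2 3 6 4 5 / 5 6 4 2 1 3 / 2 3 6 1 5 4 / 4 5 1 3 6 2 / 6 4 2 5 3 1 / 3 1 5 4 2 6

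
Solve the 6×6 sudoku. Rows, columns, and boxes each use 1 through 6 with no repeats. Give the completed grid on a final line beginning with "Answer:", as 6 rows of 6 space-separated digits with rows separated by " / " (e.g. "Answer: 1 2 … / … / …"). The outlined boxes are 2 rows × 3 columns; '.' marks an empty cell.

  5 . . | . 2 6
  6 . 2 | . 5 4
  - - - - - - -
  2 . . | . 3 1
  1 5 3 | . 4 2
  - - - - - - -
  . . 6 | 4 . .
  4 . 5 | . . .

Step 1. [r6c4∈{1,2,3,6}] 2 has one home in col 4: r6c4 ⇒ r6c4=2.
Step 2. [r1c3∈{1,4}] r1c3 is the only open cell in col 3 admitting 1. So r1c3=1.
Step 3. [r2c2∈{3}] only 3 remains possible at r2c2 ⇒ r2c2=3.
Step 4. [r6c2∈{1}] nothing but 1 survives at r6c2. So r6c2=1.
Step 5. [r3c2∈{4,6}] col 2 places 6 nowhere but r3c2, so r3c2=6.
Step 6. [r5c1∈{3}] r5c1's peers cover all but 3. So r5c1=3.
Step 7. [r6c6∈{3}] only 3 remains possible at r6c6. So r6c6=3.
Step 8. [r3c3∈{4}] r3c3 has the single candidate 4 ⇒ r3c3=4.
Step 9. [r5c6∈{5}] only 5 remains possible at r5c6. So r5c6=5.
Step 10. [r5c2∈{2}] r5c2's peers cover all but 2 ⇒ r5c2=2.
Step 11. [r5c5∈{1}] r5c5 is down to just 1. So r5c5=1.
Step 12. [r1c2∈{4}] r1c2 has the single candidate 4, so r1c2=4.
Step 13. [r1c4∈{3}] r1c4's peers cover all but 3. So r1c4=3.
Step 14. [r4c4∈{6}] r4c4 has the single candidate 6. So r4c4=6.
Step 15. [r6c5∈{6}] only 6 remains possible at r6c5 ⇒ r6c5=6.
Step 16. [r2c4∈{1}] nothing but 1 survives at r2c4, so r2c4=1.
Step 17. [r3c4∈{5}] only 5 remains possible at r3c4 ⇒ r3c4=5.

Answer: 5 4 1 3 2 6 / 6 3 2 1 5 4 / 2 6 4 5 3 1 / 1 5 3 6 4 2 / 3 2 6 4 1 5 / 4 1 5 2 6 3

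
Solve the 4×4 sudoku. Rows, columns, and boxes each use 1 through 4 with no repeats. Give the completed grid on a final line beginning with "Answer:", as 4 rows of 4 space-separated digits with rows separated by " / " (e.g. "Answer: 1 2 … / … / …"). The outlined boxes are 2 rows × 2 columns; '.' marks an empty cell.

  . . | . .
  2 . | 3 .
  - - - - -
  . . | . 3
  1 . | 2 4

Step 1. [r2c2∈{1,4}] in row 2, 4 fits only at r2c2. So r2c2=4.
Step 2. [r1c2∈{1,3}] in col 2, 1 fits only at r1c2 ⇒ r1c2=1.
Step 3. [r1c1∈{3}] only 3 remains possible at r1c1, so r1c1=3.
Step 4. [r4c2∈{3}] r4c2's peers cover all but 3 ⇒ r4c2=3.
Step 5. [r2c4∈{1}] nothing but 1 survives at r2c4 ⇒ r2c4=1.
Step 6. [r1c4∈{2}] nothing but 2 survives at r1c4, so r1c4=2.
Step 7. [r3c1∈{4}] r3c1 has the single candidate 4 ⇒ r3c1=4.
Step 8. [r3c2∈{2}] only 2 remains possible at r3c2. So r3c2=2.
Step 9. [r1c3∈{4}] r1c3 has the single candidate 4 ⇒ r1c3=4.
Step 10. [r3c3∈{1}] nothing but 1 survives at r3c3. So r3c3=1.

Answer: 3 1 4 2 / 2 4 3 1 / 4 2 1 3 / 1 3 2 4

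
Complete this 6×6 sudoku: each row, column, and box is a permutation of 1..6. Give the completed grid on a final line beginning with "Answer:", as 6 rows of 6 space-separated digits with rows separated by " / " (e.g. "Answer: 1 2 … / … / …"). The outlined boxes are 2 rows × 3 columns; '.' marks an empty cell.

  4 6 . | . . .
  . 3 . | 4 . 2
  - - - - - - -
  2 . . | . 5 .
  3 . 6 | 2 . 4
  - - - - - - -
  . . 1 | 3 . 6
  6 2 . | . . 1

Step 1. [r4c5∈{1}] r4c5's peers cover all but 1. So r4c5=1.
Step 2. [r1c6∈{3,5}] 5 has one home in col 6: r1c6 ⇒ r1c6=5.
Step 3. [r5c1∈{5}] r5c1's peers cover all but 5, so r5c1=5.
Step 4. [r5c2∈{4}] r5c2 has the single candidate 4 ⇒ r5c2=4.
Step 5. [r6c5∈{4}] nothing but 4 survives at r6c5. So r6c5=4.
Step 6. [r3c2∈{1}] r3c2 has the single candidate 1, so r3c2=1.
Step 7. [r3c3∈{4}] r3c3's peers cover all but 4 ⇒ r3c3=4.
Step 8. [r6c3∈{3}] only 3 remains possible at r6c3, so r6c3=3.
Step 9. [r1c3∈{2}] only 2 remains possible at r1c3 ⇒ r1c3=2.
Step 10. [r1c5∈{3}] r1c5 has the single candidate 3, so r1c5=3.
Step 11. [r6c4∈{5}] r6c4 has the single candidate 5, so r6c4=5.
Step 12. [r2c5∈{6}] r2c5 has the single candidate 6, so r2c5=6.
Step 13. [r4c2∈{5}] r4c2 is down to just 5. So r4c2=5.
Step 14. [r3c6∈{3}] only 3 remains possible at r3c6 ⇒ r3c6=3.
Step 15. [r2c3∈{5}] nothing but 5 survives at r2c3, so r2c3=5.
Step 16. [r5c5∈{2}] r5c5 has the single candidate 2 ⇒ r5c5=2.
Step 17. [r3c4∈{6}] only 6 remains possible at r3c4. So r3c4=6.
Step 18. [r1c4∈{1}] r1c4 is down to just 1 ⇒ r1c4=1.
Step 19. [r2c1∈{1}] only 1 remains possible at r2c1, so r2c1=1.

Answer: 4 6 2 1 3 5 / 1 3 5 4 6 2 / 2 1 4 6 5 3 / 3 5 6 2 1 4 / 5 4 1 3 2 6 / 6 2 3 5 4 1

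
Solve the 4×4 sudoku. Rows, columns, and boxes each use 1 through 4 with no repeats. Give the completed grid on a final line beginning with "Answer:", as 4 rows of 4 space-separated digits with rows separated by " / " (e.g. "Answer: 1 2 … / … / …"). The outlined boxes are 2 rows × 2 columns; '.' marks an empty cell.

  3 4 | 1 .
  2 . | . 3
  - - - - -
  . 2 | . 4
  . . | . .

Step 1. [r4c4∈{1,2}] in col 4, 1 fits only at r4c4 ⇒ r4c4=1.
Step 2. [r4c2∈{3}] only 3 remains possible at r4c2. So r4c2=3.
Step 3. [r2c2∈{1}] r2c2 has the single candidate 1 ⇒ r2c2=1.
Step 4. [r3c1∈{1}] nothing but 1 survives at r3c1, so r3c1=1.
Step 5. [r1c4∈{2}] nothing but 2 survives at r1c4. So r1c4=2.
Step 6. [r4c3∈{2}] r4c3 has the single candidate 2. So r4c3=2.
Step 7. [r3c3∈{3}] r3c3 is down to just 3 ⇒ r3c3=3.
Step 8. [r2c3∈{4}] r2c3 is down to just 4 ⇒ r2c3=4.
Step 9. [r4c1∈{4}] r4c1's peers cover all but 4. So r4c1=4.

Answer: 3 4 1 2 / 2 1 4 3 / 1 2 3 4 / 4 3 2 1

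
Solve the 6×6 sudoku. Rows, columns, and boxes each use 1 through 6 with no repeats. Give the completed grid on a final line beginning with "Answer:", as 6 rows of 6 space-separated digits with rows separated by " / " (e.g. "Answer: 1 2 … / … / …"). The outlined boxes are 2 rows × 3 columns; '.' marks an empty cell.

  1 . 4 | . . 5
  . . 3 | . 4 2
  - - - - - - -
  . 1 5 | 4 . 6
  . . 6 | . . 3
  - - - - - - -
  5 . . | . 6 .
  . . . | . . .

Step 1. [r3c5∈{2}] only 2 remains possible at r3c5. So r3c5=2.
Step 2. [r2c4∈{1,6}] 1 has one home in row 2: r2c4. So r2c4=1.
Step 3. [r1c2∈{2,6}] 2 has one home in row 1: r1c2. So r1c2=2.
Step 4. [r4c2∈{4}] only 4 remains possible at r4c2. So r4c2=4.
Step 5. [r6c1∈{2,3,4,6}] in col 1, 4 fits only at r6c1, so r6c1=4.
Step 6. [r6c6∈{1}] r6c6 is down to just 1. So r6c6=1.
Step 7. [r6c2∈{3,6}] row 6 places 6 nowhere but r6c2, so r6c2=6.
Step 8. [r6c3∈{2}] r6c3's peers cover all but 2, so r6c3=2.
Step 9. [r1c5∈{3}] r1c5's peers cover all but 3. So r1c5=3.
Step 10. [r6c5∈{5}] nothing but 5 survives at r6c5. So r6c5=5.
Step 11. [r6c4∈{3}] r6c4 has the single candidate 3, so r6c4=3.
Step 12. [r5c4∈{2}] only 2 remains possible at r5c4, so r5c4=2.
Step 13. [r4c5∈{1}] nothing but 1 survives at r4c5. So r4c5=1.
Step 14. [r3c1∈{3}] nothing but 3 survives at r3c1, so r3c1=3.
Step 15. [r2c1∈{6}] r2c1 is down to just 6. So r2c1=6.
Step 16. [r4c1∈{2}] nothing but 2 survives at r4c1, so r4c1=2.
Step 17. [r4c4∈{5}] nothing but 5 survives at r4c4, so r4c4=5.
Step 18. [r5c3∈{1}] r5c3 has the single candidate 1 ⇒ r5c3=1.
Step 19. [r2c2∈{5}] r2c2 is down to just 5 ⇒ r2c2=5.
Step 20. [r5c2∈{3}] r5c2's peers cover all but 3 ⇒ r5c2=3.
Step 21. [r1c4∈{6}] r1c4 is down to just 6, so r1c4=6.
Step 22. [r5c6∈{4}] r5c6's peers cover all but 4, so r5c6=4.

Answer: 1 2 4 6 3 5 / 6 5 3 1 4 2 / 3 1 5 4 2 6 / 2 4 6 5 1 3 / 5 3 1 2 6 4 / 4 6 2 3 5 1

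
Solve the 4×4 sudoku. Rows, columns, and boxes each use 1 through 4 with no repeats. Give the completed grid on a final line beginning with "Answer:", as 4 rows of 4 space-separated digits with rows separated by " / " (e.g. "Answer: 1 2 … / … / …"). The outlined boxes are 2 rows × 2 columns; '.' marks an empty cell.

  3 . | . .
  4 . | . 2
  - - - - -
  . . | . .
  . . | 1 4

Step 1. [r1c2∈{1,2}] row 1 places 2 nowhere but r1c2 ⇒ r1c2=2.
Step 2. [r3c4∈{3}] r3c4 has the single candidate 3, so r3c4=3.
Step 3. [r3c1∈{1,2}] 1 has one home in col 1: r3c1, so r3c1=1.
Step 4. [r3c3∈{2}] r3c3's peers cover all but 2, so r3c3=2.
Step 5. [r3c2∈{4}] only 4 remains possible at r3c2. So r3c2=4.
Step 6. [r4c1∈{2}] nothing but 2 survives at r4c1, so r4c1=2.
Step 7. [r2c3∈{3}] nothing but 3 survives at r2c3. So r2c3=3.
Step 8. [r1c3∈{4}] only 4 remains possible at r1c3 ⇒ r1c3=4.
Step 9. [r1c4∈{1}] r1c4 has the single candidate 1. So r1c4=1.
Step 10. [r4c2∈{3}] only 3 remains possible at r4c2 ⇒ r4c2=3.
Step 11. [r2c2∈{1}] nothing but 1 survives at r2c2, so r2c2=1.

Answer: 3 2 4 1 / 4 1 3 2 / 1 4 2 3 / 2 3 1 4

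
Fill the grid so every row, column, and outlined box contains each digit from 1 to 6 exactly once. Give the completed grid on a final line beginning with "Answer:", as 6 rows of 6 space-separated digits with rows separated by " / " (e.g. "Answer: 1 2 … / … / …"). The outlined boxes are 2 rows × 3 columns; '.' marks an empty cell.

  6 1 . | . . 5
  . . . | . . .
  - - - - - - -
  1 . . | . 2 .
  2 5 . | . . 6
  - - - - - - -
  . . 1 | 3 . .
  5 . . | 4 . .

Step 1. [r2c1∈{3,4}] 3 has one home in col 1: r2c1. So r2c1=3.
Step 2. [r3c6∈{3,4}] r3c6 is the only open cell in col 6 admitting 3. So r3c6=3.
Step 3. [r2c6∈{1,2,4}] across col 6, 4 lands solely at r2c6. So r2c6=4.
Step 4. [r2c2∈{2}] r2c2 is down to just 2 ⇒ r2c2=2.
Step 5. [r6c3∈{2,3,6}] in col 3, 2 fits only at r6c3 ⇒ r6c3=2.
Step 6. [r4c4∈{1}] r4c4's peers cover all but 1 ⇒ r4c4=1.
Step 7. [r3c3∈{4,6}] col 3 places 6 nowhere but r3c3, so r3c3=6.
Step 8. [r2c5∈{1,6}] row 2 places 1 nowhere but r2c5 ⇒ r2c5=1.
Step 9. [r3c2∈{4}] only 4 remains possible at r3c2 ⇒ r3c2=4.
Step 10. [r6c5∈{6}] nothing but 6 survives at r6c5. So r6c5=6.
Step 11. [r5c6∈{2}] r5c6's peers cover all but 2 ⇒ r5c6=2.
Step 12. [r5c1∈{4}] r5c1 is down to just 4 ⇒ r5c1=4.
Step 13. [r2c3∈{5}] nothing but 5 survives at r2c3 ⇒ r2c3=5.
Step 14. [r3c4∈{5}] nothing but 5 survives at r3c4. So r3c4=5.
Step 15. [r4c5∈{4}] r4c5's peers cover all but 4 ⇒ r4c5=4.
Step 16. [r1c3∈{4}] only 4 remains possible at r1c3. So r1c3=4.
Step 17. [r4c3∈{3}] only 3 remains possible at r4c3. So r4c3=3.
Step 18. [r5c5∈{5}] only 5 remains possible at r5c5 ⇒ r5c5=5.
Step 19. [r6c2∈{3}] r6c2 is down to just 3 ⇒ r6c2=3.
Step 20. [r2c4∈{6}] r2c4's peers cover all but 6, so r2c4=6.
Step 21. [r1c5∈{3}] r1c5 has the single candidate 3. So r1c5=3.
Step 22. [r5c2∈{6}] only 6 remains possible at r5c2, so r5c2=6.
Step 23. [r6c6∈{1}] r6c6's peers cover all but 1. So r6c6=1.
Step 24. [r1c4∈{2}] r1c4 is down to just 2. So r1c4=2.

Answer: 6 1 4 2 3 5 / 3 2 5 6 1 4 / 1 4 6 5 2 3 / 2 5 3 1 4 6 / 4 6 1 3 5 2 / 5 3 2 4 6 1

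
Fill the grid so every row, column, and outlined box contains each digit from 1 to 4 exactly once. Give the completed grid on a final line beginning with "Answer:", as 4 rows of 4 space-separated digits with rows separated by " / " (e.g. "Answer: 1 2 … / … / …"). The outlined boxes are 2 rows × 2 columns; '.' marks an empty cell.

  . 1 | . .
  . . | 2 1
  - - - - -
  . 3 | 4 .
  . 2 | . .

Step 1. [r1c3∈{3}] r1c3 has the single candidate 3. So r1c3=3.
Step 2. [r4c1∈{1,4}] 4 has one home in row 4: r4c1. So r4c1=4.
Step 3. [r4c3∈{1}] r4c3 is down to just 1 ⇒ r4c3=1.
Step 4. [r3c4∈{2}] only 2 remains possible at r3c4, so r3c4=2.
Step 5. [r3c1∈{1}] r3c1 is down to just 1, so r3c1=1.
Step 6. [r2c2∈{4}] nothing but 4 survives at r2c2, so r2c2=4.
Step 7. [r1c1∈{2}] only 2 remains possible at r1c1. So r1c1=2.
Step 8. [r2c1∈{3}] r2c1 has the single candidate 3, so r2c1=3.
Step 9. [r1c4∈{4}] nothing but 4 survives at r1c4, so r1c4=4.
Step 10. [r4c4∈{3}] nothing but 3 survives at r4c4 ⇒ r4c4=3.

Answer: 2 1 3 4 / 3 4 2 1 / 1 3 4 2 / 4 2 1 3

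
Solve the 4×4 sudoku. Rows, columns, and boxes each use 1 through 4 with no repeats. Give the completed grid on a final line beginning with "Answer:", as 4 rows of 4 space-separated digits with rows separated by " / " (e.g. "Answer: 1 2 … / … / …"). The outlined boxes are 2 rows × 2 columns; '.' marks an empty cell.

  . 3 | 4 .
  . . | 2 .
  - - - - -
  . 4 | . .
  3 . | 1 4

Step 1. [r3c1∈{1,2}] across row 3, 1 lands solely at r3c1. So r3c1=1.
Step 2. [r2c4∈{1,3}] across row 2, 3 lands solely at r2c4 ⇒ r2c4=3.
Step 3. [r1c4∈{1}] r1c4 is down to just 1, so r1c4=1.
Step 4. [r1c1∈{2}] nothing but 2 survives at r1c1, so r1c1=2.
Step 5. [r4c2∈{2}] r4c2 has the single candidate 2, so r4c2=2.
Step 6. [r3c3∈{3}] r3c3 is down to just 3. So r3c3=3.
Step 7. [r2c2∈{1}] only 1 remains possible at r2c2. So r2c2=1.
Step 8. [r2c1∈{4}] r2c1's peers cover all but 4, so r2c1=4.
Step 9. [r3c4∈{2}] nothing but 2 survives at r3c4, so r3c4=2.

Answer: 2 3 4 1 / 4 1 2 3 / 1 4 3 2 / 3 2 1 4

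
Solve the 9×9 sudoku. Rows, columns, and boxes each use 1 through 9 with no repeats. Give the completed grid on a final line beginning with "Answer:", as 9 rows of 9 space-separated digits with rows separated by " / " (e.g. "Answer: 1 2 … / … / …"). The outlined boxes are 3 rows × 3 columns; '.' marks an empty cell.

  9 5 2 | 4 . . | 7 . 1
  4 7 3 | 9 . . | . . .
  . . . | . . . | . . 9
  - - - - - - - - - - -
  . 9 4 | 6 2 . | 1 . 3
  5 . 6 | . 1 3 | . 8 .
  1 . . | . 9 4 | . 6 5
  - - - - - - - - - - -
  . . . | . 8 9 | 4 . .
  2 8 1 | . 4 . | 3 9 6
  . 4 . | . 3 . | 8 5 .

Step 1. [r5c4∈{7}] r5c4 is down to just 7 ⇒ r5c4=7.
Step 2. [r9c6∈{1,2,6,7}] 6 has one home in box 8: r9c6, so r9c6=6.
Step 3. [r2c8∈{2}] r2c8 is down to just 2, so r2c8=2.
Step 4. [r3c4∈{1,2,3,5,8}] 3 has one home in col 4: r3c4, so r3c4=3.
Step 5. [r9c1∈{7}] nothing but 7 survives at r9c1, so r9c1=7.
Step 6. [r3c6∈{1,2,5,7,8}] r3c6 is the only open cell in row 3 admitting 2. So r3c6=2.
Step 7. [r6c7∈{2}] r6c7's peers cover all but 2 ⇒ r6c7=2.
Step 8. [r4c6∈{5,8}] 5 has one home in row 4: r4c6 ⇒ r4c6=5.
Step 9. [r3c3∈{8}] r3c3 is down to just 8 ⇒ r3c3=8.
Step 10. [r3c1∈{6}] nothing but 6 survives at r3c1 ⇒ r3c1=6.
Step 11. [r2c7∈{5,6}] across col 7, 6 lands solely at r2c7, so r2c7=6.
Step 12. [r7c9∈{2,7}] across col 9, 7 lands solely at r7c9. So r7c9=7.
Step 13. [r7c4∈{1,2,5}] r7c4 is the only open cell in row 7 admitting 2. So r7c4=2.
Step 14. [r2c6∈{1,8}] row 2 places 1 nowhere but r2c6, so r2c6=1.
Step 15. [r3c5∈{5,7}] in row 3, 7 fits only at r3c5, so r3c5=7.
Step 16. [r7c2∈{3,6}] r7c2 is the only open cell in row 7 admitting 6. So r7c2=6.
Step 17. [r7c1∈{3}] nothing but 3 survives at r7c1. So r7c1=3.
Step 18. [r2c5∈{5}] nothing but 5 survives at r2c5 ⇒ r2c5=5.
Step 19. [r1c6∈{8}] r1c6 is down to just 8, so r1c6=8.
Step 20. [r3c2∈{1}] r3c2 has the single candidate 1, so r3c2=1.
Step 21. [r1c8∈{3}] r1c8's peers cover all but 3, so r1c8=3.
Step 22. [r5c2∈{2}] r5c2's peers cover all but 2 ⇒ r5c2=2.
Step 23. [r6c3∈{7}] r6c3 has the single candidate 7, so r6c3=7.
Step 24. [r4c8∈{7}] r4c8 has the single candidate 7 ⇒ r4c8=7.
Step 25. [r2c9∈{8}] r2c9 is down to just 8, so r2c9=8.
Step 26. [r8c6∈{7}] r8c6 is down to just 7, so r8c6=7.
Step 27. [r8c4∈{5}] only 5 remains possible at r8c4 ⇒ r8c4=5.
Step 28. [r9c4∈{1}] r9c4's peers cover all but 1, so r9c4=1.
Step 29. [r9c9∈{2}] nothing but 2 survives at r9c9. So r9c9=2.
Step 30. [r3c7∈{5}] nothing but 5 survives at r3c7 ⇒ r3c7=5.
Step 31. [r5c7∈{9}] r5c7's peers cover all but 9. So r5c7=9.
Step 32. [r6c2∈{3}] nothing but 3 survives at r6c2. So r6c2=3.
Step 33. [r9c3∈{9}] r9c3's peers cover all but 9. So r9c3=9.
Step 34. [r7c3∈{5}] nothing but 5 survives at r7c3, so r7c3=5.
Step 35. [r3c8∈{4}] only 4 remains possible at r3c8 ⇒ r3c8=4.
Step 36. [r1c5∈{6}] r1c5's peers cover all but 6 ⇒ r1c5=6.
Step 37. [r6c4∈{8}] only 8 remains possible at r6c4. So r6c4=8.
Step 38. [r5c9∈{4}] r5c9's peers cover all but 4, so r5c9=4.
Step 39. [r7c8∈{1}] r7c8's peers cover all but 1 ⇒ r7c8=1.
Step 40. [r4c1∈{8}] only 8 remains possible at r4c1. So r4c1=8.

Answer: 9 5 2 4 6 8 7 3 1 / 4 7 3 9 5 1 6 2 8 / 6 1 8 3 7 2 5 4 9 / 8 9 4 6 2 5 1 7 3 / 5 2 6 7 1 3 9 8 4 / 1 3 7 8 9 4 2 6 5 / 3 6 5 2 8 9 4 1 7 / 2 8 1 5 4 7 3 9 6 / 7 4 9 1 3 6 8 5 2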